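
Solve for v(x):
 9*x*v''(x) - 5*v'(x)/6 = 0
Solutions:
 v(x) = C1 + C2*x^(59/54)


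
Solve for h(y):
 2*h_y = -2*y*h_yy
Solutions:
 h(y) = C1 + C2*log(y)


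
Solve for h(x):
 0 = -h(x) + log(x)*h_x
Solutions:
 h(x) = C1*exp(li(x))


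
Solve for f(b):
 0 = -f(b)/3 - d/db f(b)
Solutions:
 f(b) = C1*exp(-b/3)


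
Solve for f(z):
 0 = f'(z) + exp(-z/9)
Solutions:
 f(z) = C1 + 9*exp(-z/9)


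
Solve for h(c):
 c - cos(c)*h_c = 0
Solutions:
 h(c) = C1 + Integral(c/cos(c), c)


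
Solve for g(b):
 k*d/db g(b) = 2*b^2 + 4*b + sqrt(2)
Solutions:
 g(b) = C1 + 2*b^3/(3*k) + 2*b^2/k + sqrt(2)*b/k


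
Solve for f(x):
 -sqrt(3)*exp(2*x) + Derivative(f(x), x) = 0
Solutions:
 f(x) = C1 + sqrt(3)*exp(2*x)/2


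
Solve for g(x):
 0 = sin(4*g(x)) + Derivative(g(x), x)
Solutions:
 g(x) = -acos((-C1 - exp(8*x))/(C1 - exp(8*x)))/4 + pi/2
 g(x) = acos((-C1 - exp(8*x))/(C1 - exp(8*x)))/4


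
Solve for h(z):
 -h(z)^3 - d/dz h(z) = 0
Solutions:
 h(z) = -sqrt(2)*sqrt(-1/(C1 - z))/2
 h(z) = sqrt(2)*sqrt(-1/(C1 - z))/2


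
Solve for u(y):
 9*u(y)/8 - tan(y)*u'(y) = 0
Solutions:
 u(y) = C1*sin(y)^(9/8)


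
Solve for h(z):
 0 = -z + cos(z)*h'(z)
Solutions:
 h(z) = C1 + Integral(z/cos(z), z)


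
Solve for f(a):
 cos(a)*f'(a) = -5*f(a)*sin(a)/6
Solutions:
 f(a) = C1*cos(a)^(5/6)


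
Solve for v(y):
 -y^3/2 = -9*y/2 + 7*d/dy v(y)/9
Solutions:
 v(y) = C1 - 9*y^4/56 + 81*y^2/28


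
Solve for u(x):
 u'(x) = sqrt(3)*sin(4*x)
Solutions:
 u(x) = C1 - sqrt(3)*cos(4*x)/4


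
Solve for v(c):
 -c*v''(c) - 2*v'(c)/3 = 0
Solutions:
 v(c) = C1 + C2*c^(1/3)


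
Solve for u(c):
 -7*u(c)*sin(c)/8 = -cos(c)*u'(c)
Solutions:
 u(c) = C1/cos(c)^(7/8)


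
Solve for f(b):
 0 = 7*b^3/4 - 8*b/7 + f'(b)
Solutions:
 f(b) = C1 - 7*b^4/16 + 4*b^2/7


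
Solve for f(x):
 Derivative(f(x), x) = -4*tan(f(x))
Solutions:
 f(x) = pi - asin(C1*exp(-4*x))
 f(x) = asin(C1*exp(-4*x))


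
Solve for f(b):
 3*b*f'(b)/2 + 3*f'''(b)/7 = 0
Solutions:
 f(b) = C1 + Integral(C2*airyai(-2^(2/3)*7^(1/3)*b/2) + C3*airybi(-2^(2/3)*7^(1/3)*b/2), b)


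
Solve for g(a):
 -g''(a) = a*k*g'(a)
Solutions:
 g(a) = Piecewise((-sqrt(2)*sqrt(pi)*C1*erf(sqrt(2)*a*sqrt(k)/2)/(2*sqrt(k)) - C2, (k > 0) | (k < 0)), (-C1*a - C2, True))


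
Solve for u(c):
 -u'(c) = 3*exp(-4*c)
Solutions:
 u(c) = C1 + 3*exp(-4*c)/4


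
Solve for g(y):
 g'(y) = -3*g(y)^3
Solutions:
 g(y) = -sqrt(2)*sqrt(-1/(C1 - 3*y))/2
 g(y) = sqrt(2)*sqrt(-1/(C1 - 3*y))/2


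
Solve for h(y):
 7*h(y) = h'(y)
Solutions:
 h(y) = C1*exp(7*y)


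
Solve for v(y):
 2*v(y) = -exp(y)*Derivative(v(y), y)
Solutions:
 v(y) = C1*exp(2*exp(-y))


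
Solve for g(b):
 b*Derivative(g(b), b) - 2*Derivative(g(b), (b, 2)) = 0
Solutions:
 g(b) = C1 + C2*erfi(b/2)


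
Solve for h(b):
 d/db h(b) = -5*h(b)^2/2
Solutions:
 h(b) = 2/(C1 + 5*b)


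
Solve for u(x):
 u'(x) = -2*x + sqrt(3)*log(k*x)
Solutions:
 u(x) = C1 - x^2 + sqrt(3)*x*log(k*x) - sqrt(3)*x


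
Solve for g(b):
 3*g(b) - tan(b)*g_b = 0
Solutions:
 g(b) = C1*sin(b)^3


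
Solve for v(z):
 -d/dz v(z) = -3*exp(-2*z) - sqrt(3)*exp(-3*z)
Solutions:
 v(z) = C1 - 3*exp(-2*z)/2 - sqrt(3)*exp(-3*z)/3


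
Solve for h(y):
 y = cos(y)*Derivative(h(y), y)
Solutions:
 h(y) = C1 + Integral(y/cos(y), y)


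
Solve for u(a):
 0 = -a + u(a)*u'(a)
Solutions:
 u(a) = -sqrt(C1 + a^2)
 u(a) = sqrt(C1 + a^2)


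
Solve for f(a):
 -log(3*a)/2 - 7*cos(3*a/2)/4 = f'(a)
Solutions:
 f(a) = C1 - a*log(a)/2 - a*log(3)/2 + a/2 - 7*sin(3*a/2)/6


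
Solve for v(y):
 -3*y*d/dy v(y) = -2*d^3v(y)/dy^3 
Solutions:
 v(y) = C1 + Integral(C2*airyai(2^(2/3)*3^(1/3)*y/2) + C3*airybi(2^(2/3)*3^(1/3)*y/2), y)


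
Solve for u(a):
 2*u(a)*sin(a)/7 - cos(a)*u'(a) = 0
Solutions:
 u(a) = C1/cos(a)^(2/7)


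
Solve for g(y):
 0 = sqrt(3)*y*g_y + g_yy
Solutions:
 g(y) = C1 + C2*erf(sqrt(2)*3^(1/4)*y/2)


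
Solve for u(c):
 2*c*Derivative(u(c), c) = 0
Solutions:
 u(c) = C1


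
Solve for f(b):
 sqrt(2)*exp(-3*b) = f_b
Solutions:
 f(b) = C1 - sqrt(2)*exp(-3*b)/3


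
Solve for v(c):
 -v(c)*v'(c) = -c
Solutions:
 v(c) = -sqrt(C1 + c^2)
 v(c) = sqrt(C1 + c^2)


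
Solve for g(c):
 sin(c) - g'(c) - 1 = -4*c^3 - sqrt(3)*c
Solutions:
 g(c) = C1 + c^4 + sqrt(3)*c^2/2 - c - cos(c)


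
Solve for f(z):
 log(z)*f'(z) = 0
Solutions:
 f(z) = C1


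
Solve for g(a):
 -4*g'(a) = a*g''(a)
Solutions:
 g(a) = C1 + C2/a^3


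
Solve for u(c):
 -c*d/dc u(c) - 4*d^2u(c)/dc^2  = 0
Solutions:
 u(c) = C1 + C2*erf(sqrt(2)*c/4)


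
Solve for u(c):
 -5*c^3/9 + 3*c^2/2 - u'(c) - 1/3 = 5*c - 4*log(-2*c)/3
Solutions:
 u(c) = C1 - 5*c^4/36 + c^3/2 - 5*c^2/2 + 4*c*log(-c)/3 + c*(-5 + 4*log(2))/3


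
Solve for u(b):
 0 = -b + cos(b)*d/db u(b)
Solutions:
 u(b) = C1 + Integral(b/cos(b), b)


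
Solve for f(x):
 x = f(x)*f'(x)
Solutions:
 f(x) = -sqrt(C1 + x^2)
 f(x) = sqrt(C1 + x^2)


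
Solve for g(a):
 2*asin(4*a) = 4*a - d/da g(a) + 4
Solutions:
 g(a) = C1 + 2*a^2 - 2*a*asin(4*a) + 4*a - sqrt(1 - 16*a^2)/2


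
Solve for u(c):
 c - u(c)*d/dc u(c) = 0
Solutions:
 u(c) = -sqrt(C1 + c^2)
 u(c) = sqrt(C1 + c^2)


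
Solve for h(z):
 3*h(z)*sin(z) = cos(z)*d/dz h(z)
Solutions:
 h(z) = C1/cos(z)^3


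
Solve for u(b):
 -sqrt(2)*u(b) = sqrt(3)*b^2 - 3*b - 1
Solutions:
 u(b) = -sqrt(6)*b^2/2 + 3*sqrt(2)*b/2 + sqrt(2)/2


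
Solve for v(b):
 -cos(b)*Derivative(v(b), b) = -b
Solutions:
 v(b) = C1 + Integral(b/cos(b), b)


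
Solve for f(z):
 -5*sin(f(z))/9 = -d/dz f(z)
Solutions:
 -5*z/9 + log(cos(f(z)) - 1)/2 - log(cos(f(z)) + 1)/2 = C1


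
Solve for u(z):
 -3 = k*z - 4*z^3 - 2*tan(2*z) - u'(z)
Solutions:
 u(z) = C1 + k*z^2/2 - z^4 + 3*z + log(cos(2*z))


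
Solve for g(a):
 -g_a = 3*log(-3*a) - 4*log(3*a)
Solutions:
 g(a) = C1 + a*log(a) + a*(-1 + log(3) - 3*I*pi)


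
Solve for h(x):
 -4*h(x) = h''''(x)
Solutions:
 h(x) = (C1*sin(x) + C2*cos(x))*exp(-x) + (C3*sin(x) + C4*cos(x))*exp(x)


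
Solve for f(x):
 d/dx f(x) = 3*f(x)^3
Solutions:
 f(x) = -sqrt(2)*sqrt(-1/(C1 + 3*x))/2
 f(x) = sqrt(2)*sqrt(-1/(C1 + 3*x))/2


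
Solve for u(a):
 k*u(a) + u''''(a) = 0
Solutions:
 u(a) = C1*exp(-a*(-k)^(1/4)) + C2*exp(a*(-k)^(1/4)) + C3*exp(-I*a*(-k)^(1/4)) + C4*exp(I*a*(-k)^(1/4))


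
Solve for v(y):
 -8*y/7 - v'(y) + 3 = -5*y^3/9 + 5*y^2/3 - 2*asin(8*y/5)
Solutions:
 v(y) = C1 + 5*y^4/36 - 5*y^3/9 - 4*y^2/7 + 2*y*asin(8*y/5) + 3*y + sqrt(25 - 64*y^2)/4


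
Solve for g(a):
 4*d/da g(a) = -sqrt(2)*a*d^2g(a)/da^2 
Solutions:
 g(a) = C1 + C2*a^(1 - 2*sqrt(2))


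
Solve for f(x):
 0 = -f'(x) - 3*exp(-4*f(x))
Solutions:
 f(x) = log(-I*(C1 - 12*x)^(1/4))
 f(x) = log(I*(C1 - 12*x)^(1/4))
 f(x) = log(-(C1 - 12*x)^(1/4))
 f(x) = log(C1 - 12*x)/4


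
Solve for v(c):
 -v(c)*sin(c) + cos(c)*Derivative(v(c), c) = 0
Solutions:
 v(c) = C1/cos(c)


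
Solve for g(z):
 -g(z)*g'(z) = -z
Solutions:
 g(z) = -sqrt(C1 + z^2)
 g(z) = sqrt(C1 + z^2)


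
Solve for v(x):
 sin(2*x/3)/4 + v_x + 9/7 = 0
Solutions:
 v(x) = C1 - 9*x/7 + 3*cos(2*x/3)/8


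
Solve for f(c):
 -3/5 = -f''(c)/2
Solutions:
 f(c) = C1 + C2*c + 3*c^2/5


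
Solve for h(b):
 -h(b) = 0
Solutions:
 h(b) = 0


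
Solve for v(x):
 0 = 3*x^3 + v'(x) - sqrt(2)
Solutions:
 v(x) = C1 - 3*x^4/4 + sqrt(2)*x


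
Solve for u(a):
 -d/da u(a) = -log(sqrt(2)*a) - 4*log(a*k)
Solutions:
 u(a) = C1 + a*(4*log(k) - 5 + log(2)/2) + 5*a*log(a)


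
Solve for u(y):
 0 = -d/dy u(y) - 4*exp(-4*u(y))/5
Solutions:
 u(y) = log(-I*(C1 - 16*y/5)^(1/4))
 u(y) = log(I*(C1 - 16*y/5)^(1/4))
 u(y) = log(-(C1 - 16*y/5)^(1/4))
 u(y) = log(C1 - 16*y/5)/4


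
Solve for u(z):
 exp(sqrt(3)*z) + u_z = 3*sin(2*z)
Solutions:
 u(z) = C1 - sqrt(3)*exp(sqrt(3)*z)/3 - 3*cos(2*z)/2


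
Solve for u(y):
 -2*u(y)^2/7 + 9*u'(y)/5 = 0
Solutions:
 u(y) = -63/(C1 + 10*y)


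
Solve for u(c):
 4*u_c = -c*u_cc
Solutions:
 u(c) = C1 + C2/c^3


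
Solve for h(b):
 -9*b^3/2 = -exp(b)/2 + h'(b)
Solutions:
 h(b) = C1 - 9*b^4/8 + exp(b)/2


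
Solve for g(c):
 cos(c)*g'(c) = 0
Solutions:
 g(c) = C1


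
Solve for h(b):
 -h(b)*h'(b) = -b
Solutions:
 h(b) = -sqrt(C1 + b^2)
 h(b) = sqrt(C1 + b^2)


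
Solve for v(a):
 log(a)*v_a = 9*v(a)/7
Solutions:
 v(a) = C1*exp(9*li(a)/7)


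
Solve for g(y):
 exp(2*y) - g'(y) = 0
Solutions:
 g(y) = C1 + exp(2*y)/2


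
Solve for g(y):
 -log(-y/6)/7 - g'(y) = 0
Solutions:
 g(y) = C1 - y*log(-y)/7 + y*(1 + log(6))/7


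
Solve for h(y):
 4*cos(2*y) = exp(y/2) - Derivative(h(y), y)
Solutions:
 h(y) = C1 + 2*exp(y/2) - 2*sin(2*y)


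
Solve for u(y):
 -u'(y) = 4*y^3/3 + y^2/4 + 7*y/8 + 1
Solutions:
 u(y) = C1 - y^4/3 - y^3/12 - 7*y^2/16 - y


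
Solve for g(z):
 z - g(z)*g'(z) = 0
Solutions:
 g(z) = -sqrt(C1 + z^2)
 g(z) = sqrt(C1 + z^2)


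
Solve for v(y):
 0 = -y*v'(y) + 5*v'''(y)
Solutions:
 v(y) = C1 + Integral(C2*airyai(5^(2/3)*y/5) + C3*airybi(5^(2/3)*y/5), y)


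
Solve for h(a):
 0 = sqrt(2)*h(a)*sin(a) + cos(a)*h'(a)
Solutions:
 h(a) = C1*cos(a)^(sqrt(2))


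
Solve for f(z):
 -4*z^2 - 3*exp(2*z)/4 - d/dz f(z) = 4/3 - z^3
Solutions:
 f(z) = C1 + z^4/4 - 4*z^3/3 - 4*z/3 - 3*exp(2*z)/8


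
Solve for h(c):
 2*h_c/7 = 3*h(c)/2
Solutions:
 h(c) = C1*exp(21*c/4)


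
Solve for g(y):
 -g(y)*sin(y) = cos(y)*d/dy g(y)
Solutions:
 g(y) = C1*cos(y)


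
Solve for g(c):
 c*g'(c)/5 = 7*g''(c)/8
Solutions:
 g(c) = C1 + C2*erfi(2*sqrt(35)*c/35)


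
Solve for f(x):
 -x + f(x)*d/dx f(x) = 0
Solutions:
 f(x) = -sqrt(C1 + x^2)
 f(x) = sqrt(C1 + x^2)


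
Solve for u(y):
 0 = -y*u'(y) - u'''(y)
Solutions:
 u(y) = C1 + Integral(C2*airyai(-y) + C3*airybi(-y), y)


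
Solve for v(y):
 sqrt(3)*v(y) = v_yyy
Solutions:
 v(y) = C3*exp(3^(1/6)*y) + (C1*sin(3^(2/3)*y/2) + C2*cos(3^(2/3)*y/2))*exp(-3^(1/6)*y/2)


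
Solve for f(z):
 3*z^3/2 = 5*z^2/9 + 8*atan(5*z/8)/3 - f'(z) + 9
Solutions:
 f(z) = C1 - 3*z^4/8 + 5*z^3/27 + 8*z*atan(5*z/8)/3 + 9*z - 32*log(25*z^2 + 64)/15


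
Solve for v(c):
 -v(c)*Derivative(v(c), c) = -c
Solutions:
 v(c) = -sqrt(C1 + c^2)
 v(c) = sqrt(C1 + c^2)


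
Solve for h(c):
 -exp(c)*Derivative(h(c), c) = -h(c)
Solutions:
 h(c) = C1*exp(-exp(-c))


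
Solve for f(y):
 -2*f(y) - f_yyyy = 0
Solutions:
 f(y) = (C1*sin(2^(3/4)*y/2) + C2*cos(2^(3/4)*y/2))*exp(-2^(3/4)*y/2) + (C3*sin(2^(3/4)*y/2) + C4*cos(2^(3/4)*y/2))*exp(2^(3/4)*y/2)


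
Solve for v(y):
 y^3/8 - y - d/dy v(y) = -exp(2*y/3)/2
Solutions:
 v(y) = C1 + y^4/32 - y^2/2 + 3*exp(2*y/3)/4


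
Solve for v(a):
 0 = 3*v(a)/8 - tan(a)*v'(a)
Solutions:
 v(a) = C1*sin(a)^(3/8)


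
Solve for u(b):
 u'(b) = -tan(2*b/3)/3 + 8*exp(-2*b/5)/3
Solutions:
 u(b) = C1 - log(tan(2*b/3)^2 + 1)/4 - 20*exp(-2*b/5)/3


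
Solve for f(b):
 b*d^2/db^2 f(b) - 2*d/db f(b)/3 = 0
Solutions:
 f(b) = C1 + C2*b^(5/3)


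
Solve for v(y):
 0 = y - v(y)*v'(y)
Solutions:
 v(y) = -sqrt(C1 + y^2)
 v(y) = sqrt(C1 + y^2)


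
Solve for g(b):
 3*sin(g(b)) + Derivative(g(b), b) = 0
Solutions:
 g(b) = -acos((-C1 - exp(6*b))/(C1 - exp(6*b))) + 2*pi
 g(b) = acos((-C1 - exp(6*b))/(C1 - exp(6*b)))


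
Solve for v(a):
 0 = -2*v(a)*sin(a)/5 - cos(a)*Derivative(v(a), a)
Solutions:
 v(a) = C1*cos(a)^(2/5)


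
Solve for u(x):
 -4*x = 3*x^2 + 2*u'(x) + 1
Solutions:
 u(x) = C1 - x^3/2 - x^2 - x/2


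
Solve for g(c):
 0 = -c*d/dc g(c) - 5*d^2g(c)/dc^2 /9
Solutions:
 g(c) = C1 + C2*erf(3*sqrt(10)*c/10)


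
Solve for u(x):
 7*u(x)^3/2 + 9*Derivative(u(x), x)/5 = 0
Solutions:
 u(x) = -3*sqrt(-1/(C1 - 35*x))
 u(x) = 3*sqrt(-1/(C1 - 35*x))


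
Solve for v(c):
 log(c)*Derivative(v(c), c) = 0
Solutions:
 v(c) = C1


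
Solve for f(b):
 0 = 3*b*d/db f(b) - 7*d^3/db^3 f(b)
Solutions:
 f(b) = C1 + Integral(C2*airyai(3^(1/3)*7^(2/3)*b/7) + C3*airybi(3^(1/3)*7^(2/3)*b/7), b)


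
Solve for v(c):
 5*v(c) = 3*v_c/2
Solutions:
 v(c) = C1*exp(10*c/3)


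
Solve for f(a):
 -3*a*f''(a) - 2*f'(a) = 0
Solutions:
 f(a) = C1 + C2*a^(1/3)


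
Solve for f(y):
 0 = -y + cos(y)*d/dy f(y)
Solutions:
 f(y) = C1 + Integral(y/cos(y), y)


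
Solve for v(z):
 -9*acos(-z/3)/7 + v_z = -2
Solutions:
 v(z) = C1 + 9*z*acos(-z/3)/7 - 2*z + 9*sqrt(9 - z^2)/7


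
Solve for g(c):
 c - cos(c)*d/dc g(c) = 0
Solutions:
 g(c) = C1 + Integral(c/cos(c), c)


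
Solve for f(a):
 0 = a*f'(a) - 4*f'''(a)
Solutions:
 f(a) = C1 + Integral(C2*airyai(2^(1/3)*a/2) + C3*airybi(2^(1/3)*a/2), a)


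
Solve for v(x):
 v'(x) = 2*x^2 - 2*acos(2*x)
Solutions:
 v(x) = C1 + 2*x^3/3 - 2*x*acos(2*x) + sqrt(1 - 4*x^2)


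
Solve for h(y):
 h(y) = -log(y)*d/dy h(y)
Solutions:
 h(y) = C1*exp(-li(y))


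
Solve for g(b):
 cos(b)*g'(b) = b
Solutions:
 g(b) = C1 + Integral(b/cos(b), b)


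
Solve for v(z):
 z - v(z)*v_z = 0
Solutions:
 v(z) = -sqrt(C1 + z^2)
 v(z) = sqrt(C1 + z^2)


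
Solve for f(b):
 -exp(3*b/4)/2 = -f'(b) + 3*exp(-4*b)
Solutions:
 f(b) = C1 + 2*exp(3*b/4)/3 - 3*exp(-4*b)/4


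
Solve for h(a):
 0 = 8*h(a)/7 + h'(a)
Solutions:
 h(a) = C1*exp(-8*a/7)


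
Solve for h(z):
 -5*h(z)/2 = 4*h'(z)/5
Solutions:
 h(z) = C1*exp(-25*z/8)


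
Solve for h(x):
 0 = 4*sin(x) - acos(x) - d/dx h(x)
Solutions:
 h(x) = C1 - x*acos(x) + sqrt(1 - x^2) - 4*cos(x)


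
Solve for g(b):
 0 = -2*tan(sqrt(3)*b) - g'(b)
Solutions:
 g(b) = C1 + 2*sqrt(3)*log(cos(sqrt(3)*b))/3


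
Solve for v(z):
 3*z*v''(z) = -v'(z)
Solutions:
 v(z) = C1 + C2*z^(2/3)


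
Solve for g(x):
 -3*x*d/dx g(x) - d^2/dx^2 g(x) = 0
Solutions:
 g(x) = C1 + C2*erf(sqrt(6)*x/2)


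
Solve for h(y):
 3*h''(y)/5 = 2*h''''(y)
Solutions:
 h(y) = C1 + C2*y + C3*exp(-sqrt(30)*y/10) + C4*exp(sqrt(30)*y/10)


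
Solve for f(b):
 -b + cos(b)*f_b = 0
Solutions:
 f(b) = C1 + Integral(b/cos(b), b)


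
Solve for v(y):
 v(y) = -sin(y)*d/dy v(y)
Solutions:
 v(y) = C1*sqrt(cos(y) + 1)/sqrt(cos(y) - 1)


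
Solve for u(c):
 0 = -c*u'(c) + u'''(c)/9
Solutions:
 u(c) = C1 + Integral(C2*airyai(3^(2/3)*c) + C3*airybi(3^(2/3)*c), c)


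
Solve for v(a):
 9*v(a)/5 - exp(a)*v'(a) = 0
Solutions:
 v(a) = C1*exp(-9*exp(-a)/5)


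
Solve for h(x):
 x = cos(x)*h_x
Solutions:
 h(x) = C1 + Integral(x/cos(x), x)


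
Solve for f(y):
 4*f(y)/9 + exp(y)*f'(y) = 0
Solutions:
 f(y) = C1*exp(4*exp(-y)/9)


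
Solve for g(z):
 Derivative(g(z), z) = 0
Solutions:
 g(z) = C1


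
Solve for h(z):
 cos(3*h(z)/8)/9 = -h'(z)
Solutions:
 z/9 - 4*log(sin(3*h(z)/8) - 1)/3 + 4*log(sin(3*h(z)/8) + 1)/3 = C1


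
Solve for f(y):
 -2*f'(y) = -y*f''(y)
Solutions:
 f(y) = C1 + C2*y^3


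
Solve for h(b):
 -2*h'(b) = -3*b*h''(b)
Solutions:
 h(b) = C1 + C2*b^(5/3)


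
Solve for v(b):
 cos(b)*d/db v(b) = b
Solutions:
 v(b) = C1 + Integral(b/cos(b), b)


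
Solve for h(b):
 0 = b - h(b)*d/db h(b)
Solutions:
 h(b) = -sqrt(C1 + b^2)
 h(b) = sqrt(C1 + b^2)


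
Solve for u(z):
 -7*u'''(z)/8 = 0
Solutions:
 u(z) = C1 + C2*z + C3*z^2


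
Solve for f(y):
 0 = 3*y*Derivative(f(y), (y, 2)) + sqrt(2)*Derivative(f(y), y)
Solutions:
 f(y) = C1 + C2*y^(1 - sqrt(2)/3)


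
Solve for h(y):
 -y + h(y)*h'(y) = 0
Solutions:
 h(y) = -sqrt(C1 + y^2)
 h(y) = sqrt(C1 + y^2)


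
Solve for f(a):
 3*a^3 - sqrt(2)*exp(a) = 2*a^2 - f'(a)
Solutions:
 f(a) = C1 - 3*a^4/4 + 2*a^3/3 + sqrt(2)*exp(a)


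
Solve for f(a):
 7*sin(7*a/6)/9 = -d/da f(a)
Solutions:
 f(a) = C1 + 2*cos(7*a/6)/3


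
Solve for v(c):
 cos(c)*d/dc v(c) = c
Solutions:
 v(c) = C1 + Integral(c/cos(c), c)


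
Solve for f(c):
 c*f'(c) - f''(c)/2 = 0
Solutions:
 f(c) = C1 + C2*erfi(c)


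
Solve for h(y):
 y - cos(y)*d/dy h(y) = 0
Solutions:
 h(y) = C1 + Integral(y/cos(y), y)


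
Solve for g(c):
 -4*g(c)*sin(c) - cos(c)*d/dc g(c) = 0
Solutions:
 g(c) = C1*cos(c)^4


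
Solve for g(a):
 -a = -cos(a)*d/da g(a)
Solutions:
 g(a) = C1 + Integral(a/cos(a), a)


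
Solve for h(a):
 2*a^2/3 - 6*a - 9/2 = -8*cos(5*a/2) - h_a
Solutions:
 h(a) = C1 - 2*a^3/9 + 3*a^2 + 9*a/2 - 16*sin(5*a/2)/5


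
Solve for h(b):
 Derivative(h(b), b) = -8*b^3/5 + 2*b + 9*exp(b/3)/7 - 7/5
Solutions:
 h(b) = C1 - 2*b^4/5 + b^2 - 7*b/5 + 27*exp(b/3)/7


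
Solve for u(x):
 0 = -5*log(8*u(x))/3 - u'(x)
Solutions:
 3*Integral(1/(log(_y) + 3*log(2)), (_y, u(x)))/5 = C1 - x


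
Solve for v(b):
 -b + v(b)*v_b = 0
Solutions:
 v(b) = -sqrt(C1 + b^2)
 v(b) = sqrt(C1 + b^2)


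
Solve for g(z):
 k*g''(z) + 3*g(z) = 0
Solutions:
 g(z) = C1*exp(-sqrt(3)*z*sqrt(-1/k)) + C2*exp(sqrt(3)*z*sqrt(-1/k))


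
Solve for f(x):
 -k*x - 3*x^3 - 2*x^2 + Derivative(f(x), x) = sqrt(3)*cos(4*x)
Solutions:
 f(x) = C1 + k*x^2/2 + 3*x^4/4 + 2*x^3/3 + sqrt(3)*sin(4*x)/4


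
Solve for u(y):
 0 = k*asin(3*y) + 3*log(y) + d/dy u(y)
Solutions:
 u(y) = C1 - k*(y*asin(3*y) + sqrt(1 - 9*y^2)/3) - 3*y*log(y) + 3*y


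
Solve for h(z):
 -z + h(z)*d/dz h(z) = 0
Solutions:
 h(z) = -sqrt(C1 + z^2)
 h(z) = sqrt(C1 + z^2)


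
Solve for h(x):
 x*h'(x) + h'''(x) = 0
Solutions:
 h(x) = C1 + Integral(C2*airyai(-x) + C3*airybi(-x), x)


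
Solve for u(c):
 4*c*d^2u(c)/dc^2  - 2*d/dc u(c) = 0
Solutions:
 u(c) = C1 + C2*c^(3/2)


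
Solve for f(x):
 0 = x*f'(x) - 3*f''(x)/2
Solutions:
 f(x) = C1 + C2*erfi(sqrt(3)*x/3)


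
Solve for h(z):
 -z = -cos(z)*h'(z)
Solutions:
 h(z) = C1 + Integral(z/cos(z), z)


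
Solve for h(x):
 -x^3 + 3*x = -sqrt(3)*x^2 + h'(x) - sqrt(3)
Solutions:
 h(x) = C1 - x^4/4 + sqrt(3)*x^3/3 + 3*x^2/2 + sqrt(3)*x


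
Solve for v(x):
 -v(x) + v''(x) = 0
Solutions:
 v(x) = C1*exp(-x) + C2*exp(x)


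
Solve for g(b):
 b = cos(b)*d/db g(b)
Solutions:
 g(b) = C1 + Integral(b/cos(b), b)


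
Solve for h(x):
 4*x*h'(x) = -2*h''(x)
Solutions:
 h(x) = C1 + C2*erf(x)


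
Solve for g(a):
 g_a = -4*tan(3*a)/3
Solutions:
 g(a) = C1 + 4*log(cos(3*a))/9


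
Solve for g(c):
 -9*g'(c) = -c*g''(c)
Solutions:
 g(c) = C1 + C2*c^10


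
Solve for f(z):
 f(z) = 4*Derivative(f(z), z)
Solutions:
 f(z) = C1*exp(z/4)


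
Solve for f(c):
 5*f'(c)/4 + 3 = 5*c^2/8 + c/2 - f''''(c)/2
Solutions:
 f(c) = C1 + C4*exp(-2^(2/3)*5^(1/3)*c/2) + c^3/6 + c^2/5 - 12*c/5 + (C2*sin(2^(2/3)*sqrt(3)*5^(1/3)*c/4) + C3*cos(2^(2/3)*sqrt(3)*5^(1/3)*c/4))*exp(2^(2/3)*5^(1/3)*c/4)


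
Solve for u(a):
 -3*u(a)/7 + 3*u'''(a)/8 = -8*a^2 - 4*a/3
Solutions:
 u(a) = C3*exp(2*7^(2/3)*a/7) + 56*a^2/3 + 28*a/9 + (C1*sin(sqrt(3)*7^(2/3)*a/7) + C2*cos(sqrt(3)*7^(2/3)*a/7))*exp(-7^(2/3)*a/7)


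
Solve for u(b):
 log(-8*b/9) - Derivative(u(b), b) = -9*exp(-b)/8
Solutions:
 u(b) = C1 + b*log(-b) + b*(-2*log(3) - 1 + 3*log(2)) - 9*exp(-b)/8


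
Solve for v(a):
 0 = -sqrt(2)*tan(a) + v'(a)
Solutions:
 v(a) = C1 - sqrt(2)*log(cos(a))


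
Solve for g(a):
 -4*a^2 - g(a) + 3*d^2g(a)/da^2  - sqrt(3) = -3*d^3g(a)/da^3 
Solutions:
 g(a) = C1*exp(-a*(2*2^(1/3)/(3*sqrt(5) + 7)^(1/3) + 2^(2/3)*(3*sqrt(5) + 7)^(1/3) + 4)/12)*sin(2^(1/3)*sqrt(3)*a*(-2^(1/3)*(3*sqrt(5) + 7)^(1/3) + 2/(3*sqrt(5) + 7)^(1/3))/12) + C2*exp(-a*(2*2^(1/3)/(3*sqrt(5) + 7)^(1/3) + 2^(2/3)*(3*sqrt(5) + 7)^(1/3) + 4)/12)*cos(2^(1/3)*sqrt(3)*a*(-2^(1/3)*(3*sqrt(5) + 7)^(1/3) + 2/(3*sqrt(5) + 7)^(1/3))/12) + C3*exp(a*(-2 + 2*2^(1/3)/(3*sqrt(5) + 7)^(1/3) + 2^(2/3)*(3*sqrt(5) + 7)^(1/3))/6) - 4*a^2 - 24 - sqrt(3)


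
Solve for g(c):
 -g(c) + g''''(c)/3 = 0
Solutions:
 g(c) = C1*exp(-3^(1/4)*c) + C2*exp(3^(1/4)*c) + C3*sin(3^(1/4)*c) + C4*cos(3^(1/4)*c)


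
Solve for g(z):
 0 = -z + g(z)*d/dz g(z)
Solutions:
 g(z) = -sqrt(C1 + z^2)
 g(z) = sqrt(C1 + z^2)


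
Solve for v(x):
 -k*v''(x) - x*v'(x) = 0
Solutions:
 v(x) = C1 + C2*sqrt(k)*erf(sqrt(2)*x*sqrt(1/k)/2)


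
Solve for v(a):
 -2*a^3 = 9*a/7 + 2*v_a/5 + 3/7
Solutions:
 v(a) = C1 - 5*a^4/4 - 45*a^2/28 - 15*a/14


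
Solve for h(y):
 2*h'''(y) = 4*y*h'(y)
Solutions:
 h(y) = C1 + Integral(C2*airyai(2^(1/3)*y) + C3*airybi(2^(1/3)*y), y)


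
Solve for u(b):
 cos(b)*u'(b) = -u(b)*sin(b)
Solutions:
 u(b) = C1*cos(b)


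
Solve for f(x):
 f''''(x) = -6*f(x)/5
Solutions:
 f(x) = (C1*sin(10^(3/4)*3^(1/4)*x/10) + C2*cos(10^(3/4)*3^(1/4)*x/10))*exp(-10^(3/4)*3^(1/4)*x/10) + (C3*sin(10^(3/4)*3^(1/4)*x/10) + C4*cos(10^(3/4)*3^(1/4)*x/10))*exp(10^(3/4)*3^(1/4)*x/10)


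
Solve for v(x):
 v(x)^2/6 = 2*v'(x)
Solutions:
 v(x) = -12/(C1 + x)


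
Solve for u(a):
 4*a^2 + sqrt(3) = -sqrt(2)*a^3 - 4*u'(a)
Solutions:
 u(a) = C1 - sqrt(2)*a^4/16 - a^3/3 - sqrt(3)*a/4


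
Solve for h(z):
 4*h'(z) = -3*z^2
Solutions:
 h(z) = C1 - z^3/4


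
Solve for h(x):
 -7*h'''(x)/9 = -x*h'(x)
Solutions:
 h(x) = C1 + Integral(C2*airyai(21^(2/3)*x/7) + C3*airybi(21^(2/3)*x/7), x)


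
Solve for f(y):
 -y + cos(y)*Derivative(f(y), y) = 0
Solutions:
 f(y) = C1 + Integral(y/cos(y), y)


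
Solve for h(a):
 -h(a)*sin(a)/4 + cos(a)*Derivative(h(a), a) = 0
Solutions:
 h(a) = C1/cos(a)^(1/4)


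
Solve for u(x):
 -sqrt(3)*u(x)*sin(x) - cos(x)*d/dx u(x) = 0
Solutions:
 u(x) = C1*cos(x)^(sqrt(3))


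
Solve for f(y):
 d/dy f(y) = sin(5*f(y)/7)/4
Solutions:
 -y/4 + 7*log(cos(5*f(y)/7) - 1)/10 - 7*log(cos(5*f(y)/7) + 1)/10 = C1


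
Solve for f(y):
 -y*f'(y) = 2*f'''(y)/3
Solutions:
 f(y) = C1 + Integral(C2*airyai(-2^(2/3)*3^(1/3)*y/2) + C3*airybi(-2^(2/3)*3^(1/3)*y/2), y)


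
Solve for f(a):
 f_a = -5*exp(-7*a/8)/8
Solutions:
 f(a) = C1 + 5*exp(-7*a/8)/7


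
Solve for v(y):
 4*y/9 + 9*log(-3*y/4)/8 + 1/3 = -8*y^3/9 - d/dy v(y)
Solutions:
 v(y) = C1 - 2*y^4/9 - 2*y^2/9 - 9*y*log(-y)/8 + y*(-27*log(3) + 19 + 54*log(2))/24


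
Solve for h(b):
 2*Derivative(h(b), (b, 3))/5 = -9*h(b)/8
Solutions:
 h(b) = C3*exp(b*(-2^(2/3)*45^(1/3) + 3*5^(1/3)*6^(2/3))/16)*sin(3*2^(2/3)*3^(1/6)*5^(1/3)*b/8) + C4*exp(b*(-2^(2/3)*45^(1/3) + 3*5^(1/3)*6^(2/3))/16)*cos(3*2^(2/3)*3^(1/6)*5^(1/3)*b/8) + C5*exp(-b*(2^(2/3)*45^(1/3) + 3*5^(1/3)*6^(2/3))/16) + (C1*sin(3*2^(2/3)*3^(1/6)*5^(1/3)*b/8) + C2*cos(3*2^(2/3)*3^(1/6)*5^(1/3)*b/8))*exp(2^(2/3)*45^(1/3)*b/8)


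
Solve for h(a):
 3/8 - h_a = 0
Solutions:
 h(a) = C1 + 3*a/8


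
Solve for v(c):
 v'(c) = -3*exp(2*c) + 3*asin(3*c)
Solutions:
 v(c) = C1 + 3*c*asin(3*c) + sqrt(1 - 9*c^2) - 3*exp(2*c)/2


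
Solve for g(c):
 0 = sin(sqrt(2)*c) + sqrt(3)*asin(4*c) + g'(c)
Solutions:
 g(c) = C1 - sqrt(3)*(c*asin(4*c) + sqrt(1 - 16*c^2)/4) + sqrt(2)*cos(sqrt(2)*c)/2


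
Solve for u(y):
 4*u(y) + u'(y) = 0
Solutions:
 u(y) = C1*exp(-4*y)


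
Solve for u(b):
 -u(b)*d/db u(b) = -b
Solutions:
 u(b) = -sqrt(C1 + b^2)
 u(b) = sqrt(C1 + b^2)


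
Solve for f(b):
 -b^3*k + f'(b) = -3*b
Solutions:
 f(b) = C1 + b^4*k/4 - 3*b^2/2


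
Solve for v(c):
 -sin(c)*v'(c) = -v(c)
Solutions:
 v(c) = C1*sqrt(cos(c) - 1)/sqrt(cos(c) + 1)


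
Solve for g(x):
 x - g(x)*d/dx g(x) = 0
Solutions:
 g(x) = -sqrt(C1 + x^2)
 g(x) = sqrt(C1 + x^2)


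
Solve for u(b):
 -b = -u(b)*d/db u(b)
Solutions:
 u(b) = -sqrt(C1 + b^2)
 u(b) = sqrt(C1 + b^2)


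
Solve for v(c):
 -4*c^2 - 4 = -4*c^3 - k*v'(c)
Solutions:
 v(c) = C1 - c^4/k + 4*c^3/(3*k) + 4*c/k


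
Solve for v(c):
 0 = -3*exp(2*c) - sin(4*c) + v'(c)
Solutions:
 v(c) = C1 + 3*exp(2*c)/2 - cos(4*c)/4


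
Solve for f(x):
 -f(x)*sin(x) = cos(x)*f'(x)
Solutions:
 f(x) = C1*cos(x)


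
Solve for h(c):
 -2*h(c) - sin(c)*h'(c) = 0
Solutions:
 h(c) = C1*(cos(c) + 1)/(cos(c) - 1)


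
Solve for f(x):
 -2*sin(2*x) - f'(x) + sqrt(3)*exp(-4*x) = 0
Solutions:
 f(x) = C1 + cos(2*x) - sqrt(3)*exp(-4*x)/4


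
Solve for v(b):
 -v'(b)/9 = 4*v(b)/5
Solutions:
 v(b) = C1*exp(-36*b/5)


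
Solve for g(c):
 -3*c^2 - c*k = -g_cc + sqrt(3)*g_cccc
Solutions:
 g(c) = C1 + C2*c + C3*exp(-3^(3/4)*c/3) + C4*exp(3^(3/4)*c/3) + c^4/4 + c^3*k/6 + 3*sqrt(3)*c^2


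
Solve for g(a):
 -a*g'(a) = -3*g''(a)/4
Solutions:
 g(a) = C1 + C2*erfi(sqrt(6)*a/3)


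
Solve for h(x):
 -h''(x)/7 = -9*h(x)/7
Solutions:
 h(x) = C1*exp(-3*x) + C2*exp(3*x)


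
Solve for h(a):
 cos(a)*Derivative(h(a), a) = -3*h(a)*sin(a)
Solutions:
 h(a) = C1*cos(a)^3


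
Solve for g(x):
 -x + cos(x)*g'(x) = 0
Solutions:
 g(x) = C1 + Integral(x/cos(x), x)


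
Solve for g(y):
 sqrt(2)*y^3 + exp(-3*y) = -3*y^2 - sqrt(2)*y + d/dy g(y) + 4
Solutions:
 g(y) = C1 + sqrt(2)*y^4/4 + y^3 + sqrt(2)*y^2/2 - 4*y - exp(-3*y)/3


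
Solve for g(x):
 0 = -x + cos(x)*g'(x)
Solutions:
 g(x) = C1 + Integral(x/cos(x), x)


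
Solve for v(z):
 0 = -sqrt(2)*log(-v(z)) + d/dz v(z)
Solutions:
 -li(-v(z)) = C1 + sqrt(2)*z


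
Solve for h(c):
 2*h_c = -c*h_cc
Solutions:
 h(c) = C1 + C2/c


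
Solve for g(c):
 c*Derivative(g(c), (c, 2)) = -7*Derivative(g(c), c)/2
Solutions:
 g(c) = C1 + C2/c^(5/2)


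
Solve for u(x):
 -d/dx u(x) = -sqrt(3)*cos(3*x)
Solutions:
 u(x) = C1 + sqrt(3)*sin(3*x)/3


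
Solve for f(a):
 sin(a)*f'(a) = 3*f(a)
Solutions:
 f(a) = C1*(cos(a) - 1)^(3/2)/(cos(a) + 1)^(3/2)


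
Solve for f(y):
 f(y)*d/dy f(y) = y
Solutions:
 f(y) = -sqrt(C1 + y^2)
 f(y) = sqrt(C1 + y^2)


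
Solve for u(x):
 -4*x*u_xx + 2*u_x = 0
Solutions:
 u(x) = C1 + C2*x^(3/2)


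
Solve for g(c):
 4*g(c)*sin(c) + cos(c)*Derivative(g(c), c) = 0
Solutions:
 g(c) = C1*cos(c)^4


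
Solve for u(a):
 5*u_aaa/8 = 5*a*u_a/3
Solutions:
 u(a) = C1 + Integral(C2*airyai(2*3^(2/3)*a/3) + C3*airybi(2*3^(2/3)*a/3), a)


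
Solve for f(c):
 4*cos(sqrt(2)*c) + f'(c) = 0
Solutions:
 f(c) = C1 - 2*sqrt(2)*sin(sqrt(2)*c)


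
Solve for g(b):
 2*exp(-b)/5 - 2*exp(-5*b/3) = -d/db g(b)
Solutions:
 g(b) = C1 + 2*exp(-b)/5 - 6*exp(-5*b/3)/5


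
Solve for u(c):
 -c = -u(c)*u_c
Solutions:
 u(c) = -sqrt(C1 + c^2)
 u(c) = sqrt(C1 + c^2)


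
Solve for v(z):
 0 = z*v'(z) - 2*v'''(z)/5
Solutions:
 v(z) = C1 + Integral(C2*airyai(2^(2/3)*5^(1/3)*z/2) + C3*airybi(2^(2/3)*5^(1/3)*z/2), z)


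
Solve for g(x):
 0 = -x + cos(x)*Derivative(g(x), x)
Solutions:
 g(x) = C1 + Integral(x/cos(x), x)


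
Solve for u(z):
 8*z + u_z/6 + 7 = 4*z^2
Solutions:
 u(z) = C1 + 8*z^3 - 24*z^2 - 42*z


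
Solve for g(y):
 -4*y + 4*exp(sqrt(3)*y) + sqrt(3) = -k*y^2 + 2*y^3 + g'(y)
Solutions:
 g(y) = C1 + k*y^3/3 - y^4/2 - 2*y^2 + sqrt(3)*y + 4*sqrt(3)*exp(sqrt(3)*y)/3


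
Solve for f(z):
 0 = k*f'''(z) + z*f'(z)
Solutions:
 f(z) = C1 + Integral(C2*airyai(z*(-1/k)^(1/3)) + C3*airybi(z*(-1/k)^(1/3)), z)


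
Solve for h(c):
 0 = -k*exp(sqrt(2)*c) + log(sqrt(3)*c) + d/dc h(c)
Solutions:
 h(c) = C1 - c*log(c) + c*(1 - log(3)/2) + sqrt(2)*k*exp(sqrt(2)*c)/2


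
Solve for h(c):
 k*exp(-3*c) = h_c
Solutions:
 h(c) = C1 - k*exp(-3*c)/3


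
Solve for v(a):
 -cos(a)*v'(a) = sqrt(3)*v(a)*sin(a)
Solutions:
 v(a) = C1*cos(a)^(sqrt(3))


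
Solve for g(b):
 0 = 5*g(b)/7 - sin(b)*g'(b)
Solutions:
 g(b) = C1*(cos(b) - 1)^(5/14)/(cos(b) + 1)^(5/14)


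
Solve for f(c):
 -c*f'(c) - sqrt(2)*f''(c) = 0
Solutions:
 f(c) = C1 + C2*erf(2^(1/4)*c/2)


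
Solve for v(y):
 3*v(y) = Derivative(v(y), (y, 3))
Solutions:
 v(y) = C3*exp(3^(1/3)*y) + (C1*sin(3^(5/6)*y/2) + C2*cos(3^(5/6)*y/2))*exp(-3^(1/3)*y/2)


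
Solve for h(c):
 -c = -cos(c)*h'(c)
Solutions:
 h(c) = C1 + Integral(c/cos(c), c)


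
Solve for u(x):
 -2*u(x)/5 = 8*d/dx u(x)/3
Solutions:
 u(x) = C1*exp(-3*x/20)


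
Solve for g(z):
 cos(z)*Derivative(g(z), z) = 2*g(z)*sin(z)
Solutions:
 g(z) = C1/cos(z)^2


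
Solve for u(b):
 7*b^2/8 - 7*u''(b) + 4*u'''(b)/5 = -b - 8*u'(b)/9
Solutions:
 u(b) = C1 + C2*exp(b*(105 - sqrt(10385))/24) + C3*exp(b*(sqrt(10385) + 105)/24) - 21*b^3/64 - 4257*b^2/512 - 1322811*b/10240


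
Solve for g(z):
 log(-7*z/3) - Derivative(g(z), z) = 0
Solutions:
 g(z) = C1 + z*log(-z) + z*(-log(3) - 1 + log(7))


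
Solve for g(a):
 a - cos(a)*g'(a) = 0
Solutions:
 g(a) = C1 + Integral(a/cos(a), a)


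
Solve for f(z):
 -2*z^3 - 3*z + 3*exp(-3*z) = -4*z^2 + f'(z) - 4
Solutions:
 f(z) = C1 - z^4/2 + 4*z^3/3 - 3*z^2/2 + 4*z - exp(-3*z)


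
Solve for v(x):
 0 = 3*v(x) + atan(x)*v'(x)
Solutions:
 v(x) = C1*exp(-3*Integral(1/atan(x), x))


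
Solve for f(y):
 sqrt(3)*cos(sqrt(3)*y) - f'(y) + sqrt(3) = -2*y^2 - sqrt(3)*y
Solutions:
 f(y) = C1 + 2*y^3/3 + sqrt(3)*y^2/2 + sqrt(3)*y + sin(sqrt(3)*y)


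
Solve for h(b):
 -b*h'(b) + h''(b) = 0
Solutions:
 h(b) = C1 + C2*erfi(sqrt(2)*b/2)


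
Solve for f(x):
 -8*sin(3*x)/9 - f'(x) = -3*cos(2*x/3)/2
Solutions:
 f(x) = C1 + 9*sin(2*x/3)/4 + 8*cos(3*x)/27


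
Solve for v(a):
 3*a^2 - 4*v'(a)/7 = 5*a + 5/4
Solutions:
 v(a) = C1 + 7*a^3/4 - 35*a^2/8 - 35*a/16


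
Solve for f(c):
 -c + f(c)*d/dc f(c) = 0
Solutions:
 f(c) = -sqrt(C1 + c^2)
 f(c) = sqrt(C1 + c^2)


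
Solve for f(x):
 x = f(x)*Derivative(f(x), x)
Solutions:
 f(x) = -sqrt(C1 + x^2)
 f(x) = sqrt(C1 + x^2)


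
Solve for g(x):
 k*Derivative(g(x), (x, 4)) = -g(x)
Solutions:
 g(x) = C1*exp(-x*(-1/k)^(1/4)) + C2*exp(x*(-1/k)^(1/4)) + C3*exp(-I*x*(-1/k)^(1/4)) + C4*exp(I*x*(-1/k)^(1/4))


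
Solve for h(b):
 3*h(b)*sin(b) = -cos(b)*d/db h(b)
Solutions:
 h(b) = C1*cos(b)^3


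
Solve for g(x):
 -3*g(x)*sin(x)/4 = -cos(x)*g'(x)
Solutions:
 g(x) = C1/cos(x)^(3/4)


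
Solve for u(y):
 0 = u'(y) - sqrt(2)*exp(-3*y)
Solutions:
 u(y) = C1 - sqrt(2)*exp(-3*y)/3


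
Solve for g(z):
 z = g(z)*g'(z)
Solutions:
 g(z) = -sqrt(C1 + z^2)
 g(z) = sqrt(C1 + z^2)


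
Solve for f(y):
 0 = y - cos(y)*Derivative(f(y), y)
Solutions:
 f(y) = C1 + Integral(y/cos(y), y)


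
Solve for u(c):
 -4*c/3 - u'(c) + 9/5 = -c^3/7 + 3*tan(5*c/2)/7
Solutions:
 u(c) = C1 + c^4/28 - 2*c^2/3 + 9*c/5 + 6*log(cos(5*c/2))/35


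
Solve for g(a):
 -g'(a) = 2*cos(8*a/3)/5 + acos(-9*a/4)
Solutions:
 g(a) = C1 - a*acos(-9*a/4) - sqrt(16 - 81*a^2)/9 - 3*sin(8*a/3)/20


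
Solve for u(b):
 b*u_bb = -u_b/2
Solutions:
 u(b) = C1 + C2*sqrt(b)


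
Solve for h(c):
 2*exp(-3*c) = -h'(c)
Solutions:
 h(c) = C1 + 2*exp(-3*c)/3


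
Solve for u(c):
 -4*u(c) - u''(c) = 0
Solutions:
 u(c) = C1*sin(2*c) + C2*cos(2*c)


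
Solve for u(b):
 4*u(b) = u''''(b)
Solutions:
 u(b) = C1*exp(-sqrt(2)*b) + C2*exp(sqrt(2)*b) + C3*sin(sqrt(2)*b) + C4*cos(sqrt(2)*b)


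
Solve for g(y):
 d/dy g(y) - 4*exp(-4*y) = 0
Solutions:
 g(y) = C1 - exp(-4*y)


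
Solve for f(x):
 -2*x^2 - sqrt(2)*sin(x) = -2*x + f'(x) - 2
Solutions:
 f(x) = C1 - 2*x^3/3 + x^2 + 2*x + sqrt(2)*cos(x)


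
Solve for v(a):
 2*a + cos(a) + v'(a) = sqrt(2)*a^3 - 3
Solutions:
 v(a) = C1 + sqrt(2)*a^4/4 - a^2 - 3*a - sin(a)


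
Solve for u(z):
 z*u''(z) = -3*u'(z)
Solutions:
 u(z) = C1 + C2/z^2


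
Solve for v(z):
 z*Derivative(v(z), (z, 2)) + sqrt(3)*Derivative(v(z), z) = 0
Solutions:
 v(z) = C1 + C2*z^(1 - sqrt(3))


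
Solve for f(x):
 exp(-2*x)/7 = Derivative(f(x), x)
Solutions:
 f(x) = C1 - exp(-2*x)/14


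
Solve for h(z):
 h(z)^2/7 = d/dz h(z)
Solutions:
 h(z) = -7/(C1 + z)


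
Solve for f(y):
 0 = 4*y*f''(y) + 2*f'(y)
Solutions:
 f(y) = C1 + C2*sqrt(y)


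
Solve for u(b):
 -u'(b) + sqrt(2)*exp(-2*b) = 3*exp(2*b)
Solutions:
 u(b) = C1 - 3*exp(2*b)/2 - sqrt(2)*exp(-2*b)/2


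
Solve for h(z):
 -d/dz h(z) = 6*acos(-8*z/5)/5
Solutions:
 h(z) = C1 - 6*z*acos(-8*z/5)/5 - 3*sqrt(25 - 64*z^2)/20


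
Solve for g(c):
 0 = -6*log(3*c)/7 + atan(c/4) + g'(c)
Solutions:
 g(c) = C1 + 6*c*log(c)/7 - c*atan(c/4) - 6*c/7 + 6*c*log(3)/7 + 2*log(c^2 + 16)


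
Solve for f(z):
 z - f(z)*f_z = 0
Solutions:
 f(z) = -sqrt(C1 + z^2)
 f(z) = sqrt(C1 + z^2)


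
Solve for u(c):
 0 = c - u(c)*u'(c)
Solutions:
 u(c) = -sqrt(C1 + c^2)
 u(c) = sqrt(C1 + c^2)


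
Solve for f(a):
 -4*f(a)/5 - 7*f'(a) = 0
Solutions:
 f(a) = C1*exp(-4*a/35)


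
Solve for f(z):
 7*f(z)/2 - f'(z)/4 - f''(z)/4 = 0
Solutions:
 f(z) = C1*exp(z*(-1 + sqrt(57))/2) + C2*exp(-z*(1 + sqrt(57))/2)


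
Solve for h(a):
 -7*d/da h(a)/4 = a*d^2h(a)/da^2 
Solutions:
 h(a) = C1 + C2/a^(3/4)


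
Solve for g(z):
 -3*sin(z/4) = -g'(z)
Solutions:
 g(z) = C1 - 12*cos(z/4)


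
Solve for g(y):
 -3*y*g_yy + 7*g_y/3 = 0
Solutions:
 g(y) = C1 + C2*y^(16/9)


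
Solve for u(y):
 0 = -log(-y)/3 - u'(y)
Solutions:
 u(y) = C1 - y*log(-y)/3 + y/3


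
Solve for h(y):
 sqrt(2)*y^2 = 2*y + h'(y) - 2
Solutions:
 h(y) = C1 + sqrt(2)*y^3/3 - y^2 + 2*y


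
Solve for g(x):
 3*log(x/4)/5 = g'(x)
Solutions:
 g(x) = C1 + 3*x*log(x)/5 - 6*x*log(2)/5 - 3*x/5


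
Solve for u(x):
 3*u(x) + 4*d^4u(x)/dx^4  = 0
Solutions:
 u(x) = (C1*sin(3^(1/4)*x/2) + C2*cos(3^(1/4)*x/2))*exp(-3^(1/4)*x/2) + (C3*sin(3^(1/4)*x/2) + C4*cos(3^(1/4)*x/2))*exp(3^(1/4)*x/2)


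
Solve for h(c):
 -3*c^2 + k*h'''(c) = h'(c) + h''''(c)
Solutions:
 h(c) = C1 + C2*exp(c*(-k^2/(-k^3 + sqrt(-4*k^6 + (27 - 2*k^3)^2)/2 + 27/2)^(1/3) + k - (-k^3 + sqrt(-4*k^6 + (27 - 2*k^3)^2)/2 + 27/2)^(1/3))/3) + C3*exp(c*(-4*k^2/((-1 + sqrt(3)*I)*(-k^3 + sqrt(-4*k^6 + (27 - 2*k^3)^2)/2 + 27/2)^(1/3)) + 2*k + (-k^3 + sqrt(-4*k^6 + (27 - 2*k^3)^2)/2 + 27/2)^(1/3) - sqrt(3)*I*(-k^3 + sqrt(-4*k^6 + (27 - 2*k^3)^2)/2 + 27/2)^(1/3))/6) + C4*exp(c*(4*k^2/((1 + sqrt(3)*I)*(-k^3 + sqrt(-4*k^6 + (27 - 2*k^3)^2)/2 + 27/2)^(1/3)) + 2*k + (-k^3 + sqrt(-4*k^6 + (27 - 2*k^3)^2)/2 + 27/2)^(1/3) + sqrt(3)*I*(-k^3 + sqrt(-4*k^6 + (27 - 2*k^3)^2)/2 + 27/2)^(1/3))/6) - c^3 - 6*c*k


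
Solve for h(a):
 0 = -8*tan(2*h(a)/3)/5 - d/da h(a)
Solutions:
 h(a) = -3*asin(C1*exp(-16*a/15))/2 + 3*pi/2
 h(a) = 3*asin(C1*exp(-16*a/15))/2


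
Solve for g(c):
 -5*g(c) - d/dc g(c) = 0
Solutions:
 g(c) = C1*exp(-5*c)


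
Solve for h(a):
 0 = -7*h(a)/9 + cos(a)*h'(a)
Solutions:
 h(a) = C1*(sin(a) + 1)^(7/18)/(sin(a) - 1)^(7/18)


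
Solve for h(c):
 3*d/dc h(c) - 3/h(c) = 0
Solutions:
 h(c) = -sqrt(C1 + 2*c)
 h(c) = sqrt(C1 + 2*c)


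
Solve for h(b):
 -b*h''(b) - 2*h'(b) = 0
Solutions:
 h(b) = C1 + C2/b


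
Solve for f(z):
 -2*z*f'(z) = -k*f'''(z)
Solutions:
 f(z) = C1 + Integral(C2*airyai(2^(1/3)*z*(1/k)^(1/3)) + C3*airybi(2^(1/3)*z*(1/k)^(1/3)), z)


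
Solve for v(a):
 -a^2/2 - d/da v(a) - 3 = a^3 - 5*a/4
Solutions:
 v(a) = C1 - a^4/4 - a^3/6 + 5*a^2/8 - 3*a


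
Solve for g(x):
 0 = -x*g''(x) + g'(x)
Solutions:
 g(x) = C1 + C2*x^2


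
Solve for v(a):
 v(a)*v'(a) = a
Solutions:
 v(a) = -sqrt(C1 + a^2)
 v(a) = sqrt(C1 + a^2)


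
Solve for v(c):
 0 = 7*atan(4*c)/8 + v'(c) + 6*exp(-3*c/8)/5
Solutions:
 v(c) = C1 - 7*c*atan(4*c)/8 + 7*log(16*c^2 + 1)/64 + 16*exp(-3*c/8)/5


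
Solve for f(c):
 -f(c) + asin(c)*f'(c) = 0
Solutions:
 f(c) = C1*exp(Integral(1/asin(c), c))


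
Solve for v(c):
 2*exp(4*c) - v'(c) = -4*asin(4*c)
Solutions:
 v(c) = C1 + 4*c*asin(4*c) + sqrt(1 - 16*c^2) + exp(4*c)/2


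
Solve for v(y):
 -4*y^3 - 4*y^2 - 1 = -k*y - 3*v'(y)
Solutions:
 v(y) = C1 - k*y^2/6 + y^4/3 + 4*y^3/9 + y/3


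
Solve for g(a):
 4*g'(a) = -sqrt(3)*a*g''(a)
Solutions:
 g(a) = C1 + C2*a^(1 - 4*sqrt(3)/3)


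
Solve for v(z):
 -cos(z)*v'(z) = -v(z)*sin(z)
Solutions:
 v(z) = C1/cos(z)


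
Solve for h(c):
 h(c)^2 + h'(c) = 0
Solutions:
 h(c) = 1/(C1 + c)


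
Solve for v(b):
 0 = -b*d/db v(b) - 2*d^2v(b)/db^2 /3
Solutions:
 v(b) = C1 + C2*erf(sqrt(3)*b/2)


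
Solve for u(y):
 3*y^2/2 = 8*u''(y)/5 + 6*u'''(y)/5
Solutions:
 u(y) = C1 + C2*y + C3*exp(-4*y/3) + 5*y^4/64 - 15*y^3/64 + 135*y^2/256


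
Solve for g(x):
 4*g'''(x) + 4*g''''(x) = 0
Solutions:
 g(x) = C1 + C2*x + C3*x^2 + C4*exp(-x)


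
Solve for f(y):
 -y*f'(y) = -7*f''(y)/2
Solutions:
 f(y) = C1 + C2*erfi(sqrt(7)*y/7)


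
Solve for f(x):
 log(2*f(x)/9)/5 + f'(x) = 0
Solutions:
 5*Integral(1/(log(_y) - 2*log(3) + log(2)), (_y, f(x))) = C1 - x


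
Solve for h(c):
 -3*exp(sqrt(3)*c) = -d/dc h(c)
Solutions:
 h(c) = C1 + sqrt(3)*exp(sqrt(3)*c)


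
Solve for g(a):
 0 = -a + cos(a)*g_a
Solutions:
 g(a) = C1 + Integral(a/cos(a), a)


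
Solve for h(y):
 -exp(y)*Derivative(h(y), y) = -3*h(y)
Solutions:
 h(y) = C1*exp(-3*exp(-y))


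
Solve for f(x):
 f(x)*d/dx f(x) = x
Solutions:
 f(x) = -sqrt(C1 + x^2)
 f(x) = sqrt(C1 + x^2)


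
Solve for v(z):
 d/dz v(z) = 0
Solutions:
 v(z) = C1


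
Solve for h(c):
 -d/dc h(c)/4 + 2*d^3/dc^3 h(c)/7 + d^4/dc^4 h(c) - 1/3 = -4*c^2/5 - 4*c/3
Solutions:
 h(c) = C1 + C2*exp(-c*(16/(21*sqrt(191793) + 9197)^(1/3) + 8 + (21*sqrt(191793) + 9197)^(1/3))/84)*sin(sqrt(3)*c*(-(21*sqrt(191793) + 9197)^(1/3) + 16/(21*sqrt(191793) + 9197)^(1/3))/84) + C3*exp(-c*(16/(21*sqrt(191793) + 9197)^(1/3) + 8 + (21*sqrt(191793) + 9197)^(1/3))/84)*cos(sqrt(3)*c*(-(21*sqrt(191793) + 9197)^(1/3) + 16/(21*sqrt(191793) + 9197)^(1/3))/84) + C4*exp(c*(-4 + 16/(21*sqrt(191793) + 9197)^(1/3) + (21*sqrt(191793) + 9197)^(1/3))/42) + 16*c^3/15 + 8*c^2/3 + 628*c/105


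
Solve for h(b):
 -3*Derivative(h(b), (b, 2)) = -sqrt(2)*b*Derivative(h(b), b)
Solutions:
 h(b) = C1 + C2*erfi(2^(3/4)*sqrt(3)*b/6)


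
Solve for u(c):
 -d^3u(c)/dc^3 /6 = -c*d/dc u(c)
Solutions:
 u(c) = C1 + Integral(C2*airyai(6^(1/3)*c) + C3*airybi(6^(1/3)*c), c)


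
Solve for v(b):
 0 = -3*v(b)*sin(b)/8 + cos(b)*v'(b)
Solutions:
 v(b) = C1/cos(b)^(3/8)


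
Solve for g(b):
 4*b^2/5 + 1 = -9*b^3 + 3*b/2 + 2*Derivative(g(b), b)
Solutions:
 g(b) = C1 + 9*b^4/8 + 2*b^3/15 - 3*b^2/8 + b/2


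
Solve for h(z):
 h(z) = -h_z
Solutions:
 h(z) = C1*exp(-z)


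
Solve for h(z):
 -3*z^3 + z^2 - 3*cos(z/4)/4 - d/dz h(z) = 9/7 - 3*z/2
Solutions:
 h(z) = C1 - 3*z^4/4 + z^3/3 + 3*z^2/4 - 9*z/7 - 3*sin(z/4)


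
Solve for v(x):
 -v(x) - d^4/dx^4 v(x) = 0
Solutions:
 v(x) = (C1*sin(sqrt(2)*x/2) + C2*cos(sqrt(2)*x/2))*exp(-sqrt(2)*x/2) + (C3*sin(sqrt(2)*x/2) + C4*cos(sqrt(2)*x/2))*exp(sqrt(2)*x/2)


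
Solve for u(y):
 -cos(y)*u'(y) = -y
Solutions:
 u(y) = C1 + Integral(y/cos(y), y)


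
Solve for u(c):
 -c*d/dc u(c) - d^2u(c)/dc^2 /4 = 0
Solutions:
 u(c) = C1 + C2*erf(sqrt(2)*c)


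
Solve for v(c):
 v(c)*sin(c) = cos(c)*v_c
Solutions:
 v(c) = C1/cos(c)


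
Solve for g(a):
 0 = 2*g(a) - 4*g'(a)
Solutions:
 g(a) = C1*exp(a/2)


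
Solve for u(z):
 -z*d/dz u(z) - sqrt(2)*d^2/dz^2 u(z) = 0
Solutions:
 u(z) = C1 + C2*erf(2^(1/4)*z/2)


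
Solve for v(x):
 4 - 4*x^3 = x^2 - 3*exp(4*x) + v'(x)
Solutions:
 v(x) = C1 - x^4 - x^3/3 + 4*x + 3*exp(4*x)/4


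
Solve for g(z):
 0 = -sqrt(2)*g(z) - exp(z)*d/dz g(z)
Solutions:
 g(z) = C1*exp(sqrt(2)*exp(-z))


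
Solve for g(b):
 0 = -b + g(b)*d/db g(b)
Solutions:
 g(b) = -sqrt(C1 + b^2)
 g(b) = sqrt(C1 + b^2)
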